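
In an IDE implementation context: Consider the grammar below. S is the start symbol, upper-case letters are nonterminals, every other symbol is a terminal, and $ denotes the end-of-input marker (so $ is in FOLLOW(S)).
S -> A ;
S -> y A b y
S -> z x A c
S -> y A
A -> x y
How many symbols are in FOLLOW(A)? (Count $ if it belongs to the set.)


S is the start symbol and does not occur in any rule body, so FOLLOW(S) = {$}.
Examining every occurrence of A in a rule body:
  S -> A ; : A is followed by terminal ';' -> add ';'
  S -> y A b y : A is followed by terminal 'b' -> add 'b'
  S -> z x A c : A is followed by terminal 'c' -> add 'c'
  S -> y A : A is at the right end -> add FOLLOW(S) = {$}
  A -> x y : A does not occur in the body -> contributes nothing
FOLLOW(A) = {;, b, c, $}
Count: 4

4


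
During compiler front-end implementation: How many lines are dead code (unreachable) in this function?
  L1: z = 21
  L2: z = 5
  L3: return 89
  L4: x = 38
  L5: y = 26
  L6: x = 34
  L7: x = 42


Analyzing control flow:
  L1: reachable (before return)
  L2: reachable (before return)
  L3: reachable (return statement)
  L4: DEAD (after return at L3)
  L5: DEAD (after return at L3)
  L6: DEAD (after return at L3)
  L7: DEAD (after return at L3)
Return at L3, total lines = 7
Dead lines: L4 through L7
Count: 4

4


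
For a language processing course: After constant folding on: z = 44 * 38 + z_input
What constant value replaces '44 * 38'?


Identifying constant sub-expression:
  Original: z = 44 * 38 + z_input
  44 and 38 are both compile-time constants
  Evaluating: 44 * 38 = 1672
  After folding: z = 1672 + z_input

1672


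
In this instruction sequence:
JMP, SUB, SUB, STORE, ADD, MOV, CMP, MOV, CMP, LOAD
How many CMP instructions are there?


Scanning instruction sequence for CMP:
  Position 1: JMP
  Position 2: SUB
  Position 3: SUB
  Position 4: STORE
  Position 5: ADD
  Position 6: MOV
  Position 7: CMP <- MATCH
  Position 8: MOV
  Position 9: CMP <- MATCH
  Position 10: LOAD
Matches at positions: [7, 9]
Total CMP count: 2

2


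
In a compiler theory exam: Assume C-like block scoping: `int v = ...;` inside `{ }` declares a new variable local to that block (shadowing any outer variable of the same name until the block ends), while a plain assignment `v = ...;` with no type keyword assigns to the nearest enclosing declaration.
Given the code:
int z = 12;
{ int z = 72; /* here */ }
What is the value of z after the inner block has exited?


Analyzing scoping rules:
Outer scope: declares z = 12
Inner block: 'int z = 72;' declares a NEW z that shadows the outer one
When the block exits the inner z goes out of scope; the outer z was never modified -> 12
Result: 12

12


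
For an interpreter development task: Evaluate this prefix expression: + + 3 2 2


Parsing prefix expression: + + 3 2 2
Step 1: Innermost operation '+ 3 2'
  3 + 2 = 5
Step 2: Outer operation '+ [5] 2'
  5 + 2 = 7

7


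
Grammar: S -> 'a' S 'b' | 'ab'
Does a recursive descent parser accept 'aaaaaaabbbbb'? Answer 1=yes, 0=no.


Grammar accepts strings of the form a^n b^n (n >= 1)
Word: 'aaaaaaabbbbb'
Counting: 7 a's and 5 b's
Check: 7 == 5? No
Mismatch: a-count != b-count
Rejected

0


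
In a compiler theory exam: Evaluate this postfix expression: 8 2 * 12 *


Processing tokens left to right:
Push 8, Push 2
Pop 8 and 2, compute 8 * 2 = 16, push 16
Push 12
Pop 16 and 12, compute 16 * 12 = 192, push 192
Stack result: 192

192


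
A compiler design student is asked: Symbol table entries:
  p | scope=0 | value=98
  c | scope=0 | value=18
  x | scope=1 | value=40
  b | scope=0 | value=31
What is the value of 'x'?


Searching symbol table for 'x':
  p | scope=0 | value=98
  c | scope=0 | value=18
  x | scope=1 | value=40 <- MATCH
  b | scope=0 | value=31
Found 'x' at scope 1 with value 40

40


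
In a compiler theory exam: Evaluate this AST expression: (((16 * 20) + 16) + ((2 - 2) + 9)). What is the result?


Expression: (((16 * 20) + 16) + ((2 - 2) + 9))
Evaluating step by step:
  16 * 20 = 320
  320 + 16 = 336
  2 - 2 = 0
  0 + 9 = 9
  336 + 9 = 345
Result: 345

345


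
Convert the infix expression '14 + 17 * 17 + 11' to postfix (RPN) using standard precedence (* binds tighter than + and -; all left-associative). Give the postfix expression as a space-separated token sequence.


Applying the shunting-yard algorithm:
  Operand 14 -> output
  Push '+' onto operator stack -> op-stack: [+]
  Operand 17 -> output
  Push '*' onto operator stack -> op-stack: [+, *]
  Operand 17 -> output
  See '+' (prec 1); top '*' (prec 2) >= it -> pop '*' to output
  See '+' (prec 1); top '+' (prec 1) >= it -> pop '+' to output
  Push '+' onto operator stack -> op-stack: [+]
  Operand 11 -> output
  End of input: pop '+' to output
Postfix result: 14 17 17 * + 11 +

14 17 17 * + 11 +


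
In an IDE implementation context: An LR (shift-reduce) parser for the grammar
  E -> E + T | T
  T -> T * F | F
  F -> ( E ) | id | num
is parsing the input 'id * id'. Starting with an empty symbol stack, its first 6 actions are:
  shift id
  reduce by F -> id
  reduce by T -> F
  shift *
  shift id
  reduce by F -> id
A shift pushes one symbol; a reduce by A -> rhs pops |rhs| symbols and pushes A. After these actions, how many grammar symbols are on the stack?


Tracking the symbol stack through each action:
  Action 1: shift 'id' : push -> stack = [id] (size 1)
  Action 2: reduce by F -> id : pop 1, push F -> stack = [F] (size 1)
  Action 3: reduce by T -> F : pop 1, push T -> stack = [T] (size 1)
  Action 4: shift '*' : push -> stack = [T, *] (size 2)
  Action 5: shift 'id' : push -> stack = [T, *, id] (size 3)
  Action 6: reduce by F -> id : pop 1, push F -> stack = [T, *, F] (size 3)
Final stack size: 3

3


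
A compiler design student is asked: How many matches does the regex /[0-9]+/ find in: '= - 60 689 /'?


Pattern: /[0-9]+/ (int literals)
Input: '= - 60 689 /'
Scanning for matches:
  Match 1: '60'
  Match 2: '689'
Total matches: 2

2


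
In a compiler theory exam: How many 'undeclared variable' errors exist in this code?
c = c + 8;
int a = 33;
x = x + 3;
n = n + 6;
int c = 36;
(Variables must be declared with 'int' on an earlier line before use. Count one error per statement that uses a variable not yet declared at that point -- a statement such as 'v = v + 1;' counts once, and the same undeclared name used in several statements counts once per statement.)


Scanning code line by line:
  Line 1: use 'c' -> ERROR (undeclared)
  Line 2: declare 'a' -> declared = ['a']
  Line 3: use 'x' -> ERROR (undeclared)
  Line 4: use 'n' -> ERROR (undeclared)
  Line 5: declare 'c' -> declared = ['a', 'c']
Total undeclared variable errors: 3

3


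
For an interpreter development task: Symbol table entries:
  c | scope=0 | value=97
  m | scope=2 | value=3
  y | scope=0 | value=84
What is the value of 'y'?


Searching symbol table for 'y':
  c | scope=0 | value=97
  m | scope=2 | value=3
  y | scope=0 | value=84 <- MATCH
Found 'y' at scope 0 with value 84

84


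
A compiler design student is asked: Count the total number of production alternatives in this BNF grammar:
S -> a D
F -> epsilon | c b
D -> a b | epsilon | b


Counting alternatives per rule:
  S: 1 alternative(s)
  F: 2 alternative(s)
  D: 3 alternative(s)
Sum: 1 + 2 + 3 = 6

6


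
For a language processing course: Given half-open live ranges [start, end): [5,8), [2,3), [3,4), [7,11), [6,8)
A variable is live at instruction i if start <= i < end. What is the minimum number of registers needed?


Live ranges:
  Var0: [5, 8)
  Var1: [2, 3)
  Var2: [3, 4)
  Var3: [7, 11)
  Var4: [6, 8)
Sweep-line events (position, delta, active):
  pos=2 start -> active=1
  pos=3 end -> active=0
  pos=3 start -> active=1
  pos=4 end -> active=0
  pos=5 start -> active=1
  pos=6 start -> active=2
  pos=7 start -> active=3
  pos=8 end -> active=2
  pos=8 end -> active=1
  pos=11 end -> active=0
Maximum simultaneous active: 3
Minimum registers needed: 3

3


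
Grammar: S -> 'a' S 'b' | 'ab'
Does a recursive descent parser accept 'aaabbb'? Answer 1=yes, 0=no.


Grammar accepts strings of the form a^n b^n (n >= 1)
Word: 'aaabbb'
Counting: 3 a's and 3 b's
Check: 3 == 3? Yes
Derivation (S -> aSb applied 2 time(s), then S -> ab): S => aSb => aaSbb => aaabbb
Accepted

1


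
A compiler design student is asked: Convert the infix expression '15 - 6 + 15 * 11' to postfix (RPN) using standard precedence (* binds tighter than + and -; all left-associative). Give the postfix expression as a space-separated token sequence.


Applying the shunting-yard algorithm:
  Operand 15 -> output
  Push '-' onto operator stack -> op-stack: [-]
  Operand 6 -> output
  See '+' (prec 1); top '-' (prec 1) >= it -> pop '-' to output
  Push '+' onto operator stack -> op-stack: [+]
  Operand 15 -> output
  Push '*' onto operator stack -> op-stack: [+, *]
  Operand 11 -> output
  End of input: pop '*' to output
  End of input: pop '+' to output
Postfix result: 15 6 - 15 11 * +

15 6 - 15 11 * +


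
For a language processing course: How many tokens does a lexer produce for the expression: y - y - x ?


Scanning 'y - y - x'
Token 1: 'y' -> identifier
Token 2: '-' -> operator
Token 3: 'y' -> identifier
Token 4: '-' -> operator
Token 5: 'x' -> identifier
Total tokens: 5

5


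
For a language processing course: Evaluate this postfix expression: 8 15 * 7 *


Processing tokens left to right:
Push 8, Push 15
Pop 8 and 15, compute 8 * 15 = 120, push 120
Push 7
Pop 120 and 7, compute 120 * 7 = 840, push 840
Stack result: 840

840


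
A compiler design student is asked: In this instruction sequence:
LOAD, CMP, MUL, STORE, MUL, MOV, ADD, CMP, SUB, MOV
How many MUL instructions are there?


Scanning instruction sequence for MUL:
  Position 1: LOAD
  Position 2: CMP
  Position 3: MUL <- MATCH
  Position 4: STORE
  Position 5: MUL <- MATCH
  Position 6: MOV
  Position 7: ADD
  Position 8: CMP
  Position 9: SUB
  Position 10: MOV
Matches at positions: [3, 5]
Total MUL count: 2

2


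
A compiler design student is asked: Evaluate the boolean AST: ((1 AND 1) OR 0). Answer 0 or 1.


Step 1: Evaluate inner node
  1 AND 1 = 1
Step 2: Evaluate root node
  1 OR 0 = 1

1


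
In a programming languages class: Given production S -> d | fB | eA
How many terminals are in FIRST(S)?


Production: S -> d | fB | eA
Examining each alternative for leading terminals:
  S -> d : first terminal = 'd'
  S -> fB : first terminal = 'f'
  S -> eA : first terminal = 'e'
FIRST(S) = {d, e, f}
Count: 3

3


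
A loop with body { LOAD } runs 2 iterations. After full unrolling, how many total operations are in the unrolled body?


Loop body operations: LOAD (1 op per iteration)
Unrolling 2 iterations:
  Iteration 1: LOAD (1 ops)
  Iteration 2: LOAD (1 ops)
Total: 2 iterations * 1 ops/iter = 2 operations

2


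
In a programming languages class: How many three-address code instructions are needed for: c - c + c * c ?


Expression: c - c + c * c
Generating three-address code (respecting * over +/- precedence):
  Instruction 1: t1 = c * c
  Instruction 2: t2 = c - c
  Instruction 3: t3 = t2 + t1
Total instructions: 3

3


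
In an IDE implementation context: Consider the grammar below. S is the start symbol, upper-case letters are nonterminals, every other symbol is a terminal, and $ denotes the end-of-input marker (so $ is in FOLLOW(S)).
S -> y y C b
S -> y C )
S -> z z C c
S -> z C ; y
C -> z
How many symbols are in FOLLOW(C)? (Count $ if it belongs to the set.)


S is the start symbol and does not occur in any rule body, so FOLLOW(S) = {$}.
Examining every occurrence of C in a rule body:
  S -> y y C b : C is followed by terminal 'b' -> add 'b'
  S -> y C ) : C is followed by terminal ')' -> add ')'
  S -> z z C c : C is followed by terminal 'c' -> add 'c'
  S -> z C ; y : C is followed by terminal ';' -> add ';'
  C -> z : C does not occur in the body -> contributes nothing
FOLLOW(C) = {), ;, b, c}
Count: 4

4


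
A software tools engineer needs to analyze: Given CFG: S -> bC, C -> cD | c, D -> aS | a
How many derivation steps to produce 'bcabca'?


Grammar: S -> bC, C -> cD | c, D -> aS | a
Deriving 'bcabca':
Step 1: S -> bC => bC
Step 2: C -> cD => bcD
Step 3: D -> aS => bcaS
Step 4: S -> bC => bcabC
Step 5: C -> cD => bcabcD
Step 6: D -> a => bcabca
Total derivation steps: 6

6


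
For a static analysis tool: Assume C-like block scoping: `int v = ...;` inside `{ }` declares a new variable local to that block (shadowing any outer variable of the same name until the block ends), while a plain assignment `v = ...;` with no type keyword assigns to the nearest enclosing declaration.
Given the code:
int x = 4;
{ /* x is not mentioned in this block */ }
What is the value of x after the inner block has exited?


Analyzing scoping rules:
Outer scope: declares x = 4
Inner block: x is neither redeclared nor assigned -> unchanged
After the block -> 4
Result: 4

4


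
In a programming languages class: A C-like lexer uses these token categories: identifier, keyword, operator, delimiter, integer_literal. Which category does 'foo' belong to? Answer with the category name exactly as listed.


Token: 'foo'
Checking categories:
  identifier: YES
  integer_literal: no
  operator: no
  keyword: no
  delimiter: no
Category: identifier

identifier


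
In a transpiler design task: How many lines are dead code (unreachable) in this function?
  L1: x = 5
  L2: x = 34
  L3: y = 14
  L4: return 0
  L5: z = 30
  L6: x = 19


Analyzing control flow:
  L1: reachable (before return)
  L2: reachable (before return)
  L3: reachable (before return)
  L4: reachable (return statement)
  L5: DEAD (after return at L4)
  L6: DEAD (after return at L4)
Return at L4, total lines = 6
Dead lines: L5 through L6
Count: 2

2


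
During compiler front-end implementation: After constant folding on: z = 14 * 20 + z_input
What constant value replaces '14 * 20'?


Identifying constant sub-expression:
  Original: z = 14 * 20 + z_input
  14 and 20 are both compile-time constants
  Evaluating: 14 * 20 = 280
  After folding: z = 280 + z_input

280


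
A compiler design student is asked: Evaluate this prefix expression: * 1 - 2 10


Parsing prefix expression: * 1 - 2 10
Step 1: Innermost operation '- 2 10'
  2 - 10 = -8
Step 2: Outer operation '* 1 [-8]'
  1 * -8 = -8

-8


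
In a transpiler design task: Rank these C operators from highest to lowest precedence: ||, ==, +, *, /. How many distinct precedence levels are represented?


Looking up precedence for each operator:
  || -> precedence 1
  == -> precedence 3
  + -> precedence 5
  * -> precedence 6
  / -> precedence 6
Sorted highest to lowest: *, /, +, ==, ||
Distinct precedence values: [6, 5, 3, 1]
Number of distinct levels: 4

4


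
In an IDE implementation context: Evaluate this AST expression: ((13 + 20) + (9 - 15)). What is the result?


Expression: ((13 + 20) + (9 - 15))
Evaluating step by step:
  13 + 20 = 33
  9 - 15 = -6
  33 + -6 = 27
Result: 27

27


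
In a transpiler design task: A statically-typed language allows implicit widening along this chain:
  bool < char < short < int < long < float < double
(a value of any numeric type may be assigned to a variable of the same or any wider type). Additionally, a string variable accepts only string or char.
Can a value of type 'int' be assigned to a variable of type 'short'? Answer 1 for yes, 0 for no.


Target variable type: short
Source value type: int
Numeric ranks: int=3, short=2
Widening allowed iff rank(source) <= rank(target): 3 <= 2? No
Result: 0

0


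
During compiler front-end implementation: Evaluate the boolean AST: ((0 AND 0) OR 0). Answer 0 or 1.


Step 1: Evaluate inner node
  0 AND 0 = 0
Step 2: Evaluate root node
  0 OR 0 = 0

0


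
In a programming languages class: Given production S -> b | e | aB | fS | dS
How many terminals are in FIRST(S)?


Production: S -> b | e | aB | fS | dS
Examining each alternative for leading terminals:
  S -> b : first terminal = 'b'
  S -> e : first terminal = 'e'
  S -> aB : first terminal = 'a'
  S -> fS : first terminal = 'f'
  S -> dS : first terminal = 'd'
FIRST(S) = {a, b, d, e, f}
Count: 5

5


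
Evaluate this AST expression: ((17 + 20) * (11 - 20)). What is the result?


Expression: ((17 + 20) * (11 - 20))
Evaluating step by step:
  17 + 20 = 37
  11 - 20 = -9
  37 * -9 = -333
Result: -333

-333


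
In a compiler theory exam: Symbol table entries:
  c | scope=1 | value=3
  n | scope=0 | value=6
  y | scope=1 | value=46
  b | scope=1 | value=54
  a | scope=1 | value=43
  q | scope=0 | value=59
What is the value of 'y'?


Searching symbol table for 'y':
  c | scope=1 | value=3
  n | scope=0 | value=6
  y | scope=1 | value=46 <- MATCH
  b | scope=1 | value=54
  a | scope=1 | value=43
  q | scope=0 | value=59
Found 'y' at scope 1 with value 46

46


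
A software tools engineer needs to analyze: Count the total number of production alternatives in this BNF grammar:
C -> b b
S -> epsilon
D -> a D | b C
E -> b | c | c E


Counting alternatives per rule:
  C: 1 alternative(s)
  S: 1 alternative(s)
  D: 2 alternative(s)
  E: 3 alternative(s)
Sum: 1 + 1 + 2 + 3 = 7

7


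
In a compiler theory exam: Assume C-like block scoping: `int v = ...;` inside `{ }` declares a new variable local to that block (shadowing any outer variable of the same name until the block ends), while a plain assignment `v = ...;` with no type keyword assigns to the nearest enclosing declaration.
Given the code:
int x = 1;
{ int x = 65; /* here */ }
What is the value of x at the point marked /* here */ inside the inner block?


Analyzing scoping rules:
Outer scope: declares x = 1
Inner block: 'int x = 65;' declares a NEW x that shadows the outer one
Inside the block the inner declaration is in scope -> 65
Result: 65

65


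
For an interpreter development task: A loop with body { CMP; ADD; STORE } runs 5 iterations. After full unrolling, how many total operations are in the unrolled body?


Loop body operations: CMP, ADD, STORE (3 ops per iteration)
Unrolling 5 iterations:
  Iteration 1: CMP, ADD, STORE (3 ops)
  Iteration 2: CMP, ADD, STORE (3 ops)
  Iteration 3: CMP, ADD, STORE (3 ops)
  Iteration 4: CMP, ADD, STORE (3 ops)
  Iteration 5: CMP, ADD, STORE (3 ops)
Total: 5 iterations * 3 ops/iter = 15 operations

15


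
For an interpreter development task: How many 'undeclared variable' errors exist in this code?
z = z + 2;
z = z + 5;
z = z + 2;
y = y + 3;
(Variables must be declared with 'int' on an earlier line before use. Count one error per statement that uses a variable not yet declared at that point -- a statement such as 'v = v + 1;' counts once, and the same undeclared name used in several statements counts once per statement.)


Scanning code line by line:
  Line 1: use 'z' -> ERROR (undeclared)
  Line 2: use 'z' -> ERROR (undeclared)
  Line 3: use 'z' -> ERROR (undeclared)
  Line 4: use 'y' -> ERROR (undeclared)
Total undeclared variable errors: 4

4


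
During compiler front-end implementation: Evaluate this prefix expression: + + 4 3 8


Parsing prefix expression: + + 4 3 8
Step 1: Innermost operation '+ 4 3'
  4 + 3 = 7
Step 2: Outer operation '+ [7] 8'
  7 + 8 = 15

15


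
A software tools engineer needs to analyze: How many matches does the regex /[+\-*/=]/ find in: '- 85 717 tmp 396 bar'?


Pattern: /[+\-*/=]/ (operators)
Input: '- 85 717 tmp 396 bar'
Scanning for matches:
  Match 1: '-'
Total matches: 1

1


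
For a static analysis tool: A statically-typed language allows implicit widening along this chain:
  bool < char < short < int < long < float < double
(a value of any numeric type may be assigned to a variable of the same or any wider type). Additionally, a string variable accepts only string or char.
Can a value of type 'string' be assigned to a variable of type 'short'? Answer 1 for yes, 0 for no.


Target variable type: short
Source value type: string
Rule: string cannot widen to any numeric type
Result: 0

0


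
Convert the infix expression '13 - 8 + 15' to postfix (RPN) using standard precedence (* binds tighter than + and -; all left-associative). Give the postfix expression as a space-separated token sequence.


Applying the shunting-yard algorithm:
  Operand 13 -> output
  Push '-' onto operator stack -> op-stack: [-]
  Operand 8 -> output
  See '+' (prec 1); top '-' (prec 1) >= it -> pop '-' to output
  Push '+' onto operator stack -> op-stack: [+]
  Operand 15 -> output
  End of input: pop '+' to output
Postfix result: 13 8 - 15 +

13 8 - 15 +


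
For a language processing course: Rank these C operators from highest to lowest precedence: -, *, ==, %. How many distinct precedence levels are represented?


Looking up precedence for each operator:
  - -> precedence 5
  * -> precedence 6
  == -> precedence 3
  % -> precedence 6
Sorted highest to lowest: *, %, -, ==
Distinct precedence values: [6, 5, 3]
Number of distinct levels: 3

3


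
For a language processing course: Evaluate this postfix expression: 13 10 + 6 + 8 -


Processing tokens left to right:
Push 13, Push 10
Pop 13 and 10, compute 13 + 10 = 23, push 23
Push 6
Pop 23 and 6, compute 23 + 6 = 29, push 29
Push 8
Pop 29 and 8, compute 29 - 8 = 21, push 21
Stack result: 21

21


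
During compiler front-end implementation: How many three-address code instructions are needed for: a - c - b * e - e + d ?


Expression: a - c - b * e - e + d
Generating three-address code (respecting * over +/- precedence):
  Instruction 1: t1 = b * e
  Instruction 2: t2 = a - c
  Instruction 3: t3 = t2 - t1
  Instruction 4: t4 = t3 - e
  Instruction 5: t5 = t4 + d
Total instructions: 5

5


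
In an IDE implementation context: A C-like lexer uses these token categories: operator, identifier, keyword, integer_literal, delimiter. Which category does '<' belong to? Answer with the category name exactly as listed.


Token: '<'
Checking categories:
  identifier: no
  integer_literal: no
  operator: YES
  keyword: no
  delimiter: no
Category: operator

operator


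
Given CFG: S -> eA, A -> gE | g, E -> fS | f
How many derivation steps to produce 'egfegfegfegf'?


Grammar: S -> eA, A -> gE | g, E -> fS | f
Deriving 'egfegfegfegf':
Step 1: S -> eA => eA
Step 2: A -> gE => egE
Step 3: E -> fS => egfS
Step 4: S -> eA => egfeA
Step 5: A -> gE => egfegE
Step 6: E -> fS => egfegfS
Step 7: S -> eA => egfegfeA
Step 8: A -> gE => egfegfegE
Step 9: E -> fS => egfegfegfS
Step 10: S -> eA => egfegfegfeA
Step 11: A -> gE => egfegfegfegE
Step 12: E -> f => egfegfegfegf
Total derivation steps: 12

12


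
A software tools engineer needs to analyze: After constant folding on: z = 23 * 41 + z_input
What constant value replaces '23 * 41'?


Identifying constant sub-expression:
  Original: z = 23 * 41 + z_input
  23 and 41 are both compile-time constants
  Evaluating: 23 * 41 = 943
  After folding: z = 943 + z_input

943


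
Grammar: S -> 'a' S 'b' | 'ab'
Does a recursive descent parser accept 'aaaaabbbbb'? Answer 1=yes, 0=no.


Grammar accepts strings of the form a^n b^n (n >= 1)
Word: 'aaaaabbbbb'
Counting: 5 a's and 5 b's
Check: 5 == 5? Yes
Derivation (S -> aSb applied 4 time(s), then S -> ab): S => aSb => aaSbb => aaaSbbb => aaaaSbbbb => aaaaabbbbb
Accepted

1


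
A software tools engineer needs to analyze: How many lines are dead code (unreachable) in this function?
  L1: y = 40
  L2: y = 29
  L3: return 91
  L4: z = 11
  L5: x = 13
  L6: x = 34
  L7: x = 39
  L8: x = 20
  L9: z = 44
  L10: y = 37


Analyzing control flow:
  L1: reachable (before return)
  L2: reachable (before return)
  L3: reachable (return statement)
  L4: DEAD (after return at L3)
  L5: DEAD (after return at L3)
  L6: DEAD (after return at L3)
  L7: DEAD (after return at L3)
  L8: DEAD (after return at L3)
  L9: DEAD (after return at L3)
  L10: DEAD (after return at L3)
Return at L3, total lines = 10
Dead lines: L4 through L10
Count: 7

7


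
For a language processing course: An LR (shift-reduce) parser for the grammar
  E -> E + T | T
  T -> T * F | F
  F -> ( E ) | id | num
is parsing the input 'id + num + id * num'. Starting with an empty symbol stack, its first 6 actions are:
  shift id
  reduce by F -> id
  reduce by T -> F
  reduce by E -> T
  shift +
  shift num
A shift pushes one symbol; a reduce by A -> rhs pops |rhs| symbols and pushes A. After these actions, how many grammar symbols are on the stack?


Tracking the symbol stack through each action:
  Action 1: shift 'id' : push -> stack = [id] (size 1)
  Action 2: reduce by F -> id : pop 1, push F -> stack = [F] (size 1)
  Action 3: reduce by T -> F : pop 1, push T -> stack = [T] (size 1)
  Action 4: reduce by E -> T : pop 1, push E -> stack = [E] (size 1)
  Action 5: shift '+' : push -> stack = [E, +] (size 2)
  Action 6: shift 'num' : push -> stack = [E, +, num] (size 3)
Final stack size: 3

3


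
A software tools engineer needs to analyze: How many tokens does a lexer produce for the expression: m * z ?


Scanning 'm * z'
Token 1: 'm' -> identifier
Token 2: '*' -> operator
Token 3: 'z' -> identifier
Total tokens: 3

3


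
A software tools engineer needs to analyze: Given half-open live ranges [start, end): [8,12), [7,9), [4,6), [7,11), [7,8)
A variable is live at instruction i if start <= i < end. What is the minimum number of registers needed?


Live ranges:
  Var0: [8, 12)
  Var1: [7, 9)
  Var2: [4, 6)
  Var3: [7, 11)
  Var4: [7, 8)
Sweep-line events (position, delta, active):
  pos=4 start -> active=1
  pos=6 end -> active=0
  pos=7 start -> active=1
  pos=7 start -> active=2
  pos=7 start -> active=3
  pos=8 end -> active=2
  pos=8 start -> active=3
  pos=9 end -> active=2
  pos=11 end -> active=1
  pos=12 end -> active=0
Maximum simultaneous active: 3
Minimum registers needed: 3

3


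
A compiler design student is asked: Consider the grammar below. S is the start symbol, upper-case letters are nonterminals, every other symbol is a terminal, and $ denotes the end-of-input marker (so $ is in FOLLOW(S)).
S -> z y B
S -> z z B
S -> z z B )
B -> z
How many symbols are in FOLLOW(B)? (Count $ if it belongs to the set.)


S is the start symbol and does not occur in any rule body, so FOLLOW(S) = {$}.
Examining every occurrence of B in a rule body:
  S -> z y B : B is at the right end -> add FOLLOW(S) = {$}
  S -> z z B : B is at the right end -> add FOLLOW(S) = {$} (already in the set)
  S -> z z B ) : B is followed by terminal ')' -> add ')'
  B -> z : B does not occur in the body -> contributes nothing
FOLLOW(B) = {), $}
Count: 2

2


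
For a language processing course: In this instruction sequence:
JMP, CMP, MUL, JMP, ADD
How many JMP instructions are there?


Scanning instruction sequence for JMP:
  Position 1: JMP <- MATCH
  Position 2: CMP
  Position 3: MUL
  Position 4: JMP <- MATCH
  Position 5: ADD
Matches at positions: [1, 4]
Total JMP count: 2

2


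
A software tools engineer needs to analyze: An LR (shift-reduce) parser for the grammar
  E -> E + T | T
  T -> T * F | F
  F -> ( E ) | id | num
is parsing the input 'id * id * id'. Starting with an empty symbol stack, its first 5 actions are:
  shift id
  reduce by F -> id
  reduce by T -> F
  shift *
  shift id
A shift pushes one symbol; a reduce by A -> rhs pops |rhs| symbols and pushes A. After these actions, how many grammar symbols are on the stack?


Tracking the symbol stack through each action:
  Action 1: shift 'id' : push -> stack = [id] (size 1)
  Action 2: reduce by F -> id : pop 1, push F -> stack = [F] (size 1)
  Action 3: reduce by T -> F : pop 1, push T -> stack = [T] (size 1)
  Action 4: shift '*' : push -> stack = [T, *] (size 2)
  Action 5: shift 'id' : push -> stack = [T, *, id] (size 3)
Final stack size: 3

3


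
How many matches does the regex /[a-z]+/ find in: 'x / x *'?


Pattern: /[a-z]+/ (identifiers)
Input: 'x / x *'
Scanning for matches:
  Match 1: 'x'
  Match 2: 'x'
Total matches: 2

2


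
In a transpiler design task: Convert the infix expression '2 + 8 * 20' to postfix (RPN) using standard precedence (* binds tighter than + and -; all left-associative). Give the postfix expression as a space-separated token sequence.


Applying the shunting-yard algorithm:
  Operand 2 -> output
  Push '+' onto operator stack -> op-stack: [+]
  Operand 8 -> output
  Push '*' onto operator stack -> op-stack: [+, *]
  Operand 20 -> output
  End of input: pop '*' to output
  End of input: pop '+' to output
Postfix result: 2 8 20 * +

2 8 20 * +


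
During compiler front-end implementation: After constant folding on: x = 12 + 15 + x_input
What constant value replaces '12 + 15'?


Identifying constant sub-expression:
  Original: x = 12 + 15 + x_input
  12 and 15 are both compile-time constants
  Evaluating: 12 + 15 = 27
  After folding: x = 27 + x_input

27


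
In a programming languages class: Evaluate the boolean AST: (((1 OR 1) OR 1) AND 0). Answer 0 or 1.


Step 1: Evaluate inner node
  1 OR 1 = 1
Step 2: Evaluate next node
  1 OR 1 = 1
Step 3: Evaluate root node
  1 AND 0 = 0

0


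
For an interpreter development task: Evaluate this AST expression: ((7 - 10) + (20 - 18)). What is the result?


Expression: ((7 - 10) + (20 - 18))
Evaluating step by step:
  7 - 10 = -3
  20 - 18 = 2
  -3 + 2 = -1
Result: -1

-1


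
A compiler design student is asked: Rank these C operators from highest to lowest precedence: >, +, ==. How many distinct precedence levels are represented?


Looking up precedence for each operator:
  > -> precedence 4
  + -> precedence 5
  == -> precedence 3
Sorted highest to lowest: +, >, ==
Distinct precedence values: [5, 4, 3]
Number of distinct levels: 3

3


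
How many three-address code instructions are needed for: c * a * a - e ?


Expression: c * a * a - e
Generating three-address code (respecting * over +/- precedence):
  Instruction 1: t1 = c * a
  Instruction 2: t2 = t1 * a
  Instruction 3: t3 = t2 - e
Total instructions: 3

3


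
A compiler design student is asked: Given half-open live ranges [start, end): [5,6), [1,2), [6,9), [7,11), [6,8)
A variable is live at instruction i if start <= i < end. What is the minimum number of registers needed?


Live ranges:
  Var0: [5, 6)
  Var1: [1, 2)
  Var2: [6, 9)
  Var3: [7, 11)
  Var4: [6, 8)
Sweep-line events (position, delta, active):
  pos=1 start -> active=1
  pos=2 end -> active=0
  pos=5 start -> active=1
  pos=6 end -> active=0
  pos=6 start -> active=1
  pos=6 start -> active=2
  pos=7 start -> active=3
  pos=8 end -> active=2
  pos=9 end -> active=1
  pos=11 end -> active=0
Maximum simultaneous active: 3
Minimum registers needed: 3

3


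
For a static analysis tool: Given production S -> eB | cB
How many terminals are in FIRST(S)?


Production: S -> eB | cB
Examining each alternative for leading terminals:
  S -> eB : first terminal = 'e'
  S -> cB : first terminal = 'c'
FIRST(S) = {c, e}
Count: 2

2


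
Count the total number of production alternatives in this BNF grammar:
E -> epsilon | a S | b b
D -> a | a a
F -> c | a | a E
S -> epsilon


Counting alternatives per rule:
  E: 3 alternative(s)
  D: 2 alternative(s)
  F: 3 alternative(s)
  S: 1 alternative(s)
Sum: 3 + 2 + 3 + 1 = 9

9


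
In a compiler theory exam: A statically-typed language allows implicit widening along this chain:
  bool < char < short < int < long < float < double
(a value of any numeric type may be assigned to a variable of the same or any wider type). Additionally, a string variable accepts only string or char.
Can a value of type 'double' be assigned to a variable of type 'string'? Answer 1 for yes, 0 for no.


Target variable type: string
Source value type: double
Rule: string accepts only {string, char}
  source 'double' in {string, char}? No
Result: 0

0


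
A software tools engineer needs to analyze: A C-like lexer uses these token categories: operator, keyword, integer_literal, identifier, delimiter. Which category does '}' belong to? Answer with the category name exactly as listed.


Token: '}'
Checking categories:
  identifier: no
  integer_literal: no
  operator: no
  keyword: no
  delimiter: YES
Category: delimiter

delimiter


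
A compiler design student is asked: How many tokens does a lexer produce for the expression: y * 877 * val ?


Scanning 'y * 877 * val'
Token 1: 'y' -> identifier
Token 2: '*' -> operator
Token 3: '877' -> integer_literal
Token 4: '*' -> operator
Token 5: 'val' -> identifier
Total tokens: 5

5


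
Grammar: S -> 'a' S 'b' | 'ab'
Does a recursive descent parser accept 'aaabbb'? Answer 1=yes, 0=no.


Grammar accepts strings of the form a^n b^n (n >= 1)
Word: 'aaabbb'
Counting: 3 a's and 3 b's
Check: 3 == 3? Yes
Derivation (S -> aSb applied 2 time(s), then S -> ab): S => aSb => aaSbb => aaabbb
Accepted

1


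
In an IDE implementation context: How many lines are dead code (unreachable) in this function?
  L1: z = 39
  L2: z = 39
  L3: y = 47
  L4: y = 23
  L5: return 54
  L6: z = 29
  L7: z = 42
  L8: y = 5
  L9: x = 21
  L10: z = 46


Analyzing control flow:
  L1: reachable (before return)
  L2: reachable (before return)
  L3: reachable (before return)
  L4: reachable (before return)
  L5: reachable (return statement)
  L6: DEAD (after return at L5)
  L7: DEAD (after return at L5)
  L8: DEAD (after return at L5)
  L9: DEAD (after return at L5)
  L10: DEAD (after return at L5)
Return at L5, total lines = 10
Dead lines: L6 through L10
Count: 5

5


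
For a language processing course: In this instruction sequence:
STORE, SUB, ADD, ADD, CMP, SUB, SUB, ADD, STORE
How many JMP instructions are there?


Scanning instruction sequence for JMP:
  Position 1: STORE
  Position 2: SUB
  Position 3: ADD
  Position 4: ADD
  Position 5: CMP
  Position 6: SUB
  Position 7: SUB
  Position 8: ADD
  Position 9: STORE
Matches at positions: []
Total JMP count: 0

0


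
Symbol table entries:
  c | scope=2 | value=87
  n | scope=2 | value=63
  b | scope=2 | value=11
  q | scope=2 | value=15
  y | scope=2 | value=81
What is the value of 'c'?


Searching symbol table for 'c':
  c | scope=2 | value=87 <- MATCH
  n | scope=2 | value=63
  b | scope=2 | value=11
  q | scope=2 | value=15
  y | scope=2 | value=81
Found 'c' at scope 2 with value 87

87


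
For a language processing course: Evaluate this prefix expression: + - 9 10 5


Parsing prefix expression: + - 9 10 5
Step 1: Innermost operation '- 9 10'
  9 - 10 = -1
Step 2: Outer operation '+ [-1] 5'
  -1 + 5 = 4

4


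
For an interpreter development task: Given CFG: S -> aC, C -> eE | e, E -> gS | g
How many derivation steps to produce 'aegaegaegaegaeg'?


Grammar: S -> aC, C -> eE | e, E -> gS | g
Deriving 'aegaegaegaegaeg':
Step 1: S -> aC => aC
Step 2: C -> eE => aeE
Step 3: E -> gS => aegS
Step 4: S -> aC => aegaC
Step 5: C -> eE => aegaeE
Step 6: E -> gS => aegaegS
Step 7: S -> aC => aegaegaC
Step 8: C -> eE => aegaegaeE
Step 9: E -> gS => aegaegaegS
Step 10: S -> aC => aegaegaegaC
Step 11: C -> eE => aegaegaegaeE
Step 12: E -> gS => aegaegaegaegS
Step 13: S -> aC => aegaegaegaegaC
Step 14: C -> eE => aegaegaegaegaeE
Step 15: E -> g => aegaegaegaegaeg
Total derivation steps: 15

15


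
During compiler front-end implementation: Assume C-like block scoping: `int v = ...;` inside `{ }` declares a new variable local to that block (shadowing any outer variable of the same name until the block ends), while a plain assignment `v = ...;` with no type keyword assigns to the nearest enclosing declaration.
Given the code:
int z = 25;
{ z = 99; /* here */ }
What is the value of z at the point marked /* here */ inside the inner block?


Analyzing scoping rules:
Outer scope: declares z = 25
Inner block: 'z = 99;' has no type keyword, so it is an assignment to the outer z (no shadowing)
Inside the block, after the assignment -> 99
Result: 99

99


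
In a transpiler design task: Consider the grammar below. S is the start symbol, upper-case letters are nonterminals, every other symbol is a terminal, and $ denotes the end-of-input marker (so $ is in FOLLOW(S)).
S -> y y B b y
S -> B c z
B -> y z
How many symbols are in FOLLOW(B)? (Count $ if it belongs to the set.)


S is the start symbol and does not occur in any rule body, so FOLLOW(S) = {$}.
Examining every occurrence of B in a rule body:
  S -> y y B b y : B is followed by terminal 'b' -> add 'b'
  S -> B c z : B is followed by terminal 'c' -> add 'c'
  B -> y z : B does not occur in the body -> contributes nothing
FOLLOW(B) = {b, c}
Count: 2

2


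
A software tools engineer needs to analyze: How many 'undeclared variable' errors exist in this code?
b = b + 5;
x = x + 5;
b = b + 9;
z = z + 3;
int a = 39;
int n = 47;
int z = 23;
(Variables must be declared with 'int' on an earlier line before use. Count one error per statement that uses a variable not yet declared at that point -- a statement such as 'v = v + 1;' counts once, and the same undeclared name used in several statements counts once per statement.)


Scanning code line by line:
  Line 1: use 'b' -> ERROR (undeclared)
  Line 2: use 'x' -> ERROR (undeclared)
  Line 3: use 'b' -> ERROR (undeclared)
  Line 4: use 'z' -> ERROR (undeclared)
  Line 5: declare 'a' -> declared = ['a']
  Line 6: declare 'n' -> declared = ['a', 'n']
  Line 7: declare 'z' -> declared = ['a', 'n', 'z']
Total undeclared variable errors: 4

4


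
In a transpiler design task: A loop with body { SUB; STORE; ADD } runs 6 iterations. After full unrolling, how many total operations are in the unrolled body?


Loop body operations: SUB, STORE, ADD (3 ops per iteration)
Unrolling 6 iterations:
  Iteration 1: SUB, STORE, ADD (3 ops)
  Iteration 2: SUB, STORE, ADD (3 ops)
  Iteration 3: SUB, STORE, ADD (3 ops)
  Iteration 4: SUB, STORE, ADD (3 ops)
  Iteration 5: SUB, STORE, ADD (3 ops)
  Iteration 6: SUB, STORE, ADD (3 ops)
Total: 6 iterations * 3 ops/iter = 18 operations

18


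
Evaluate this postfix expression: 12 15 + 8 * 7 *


Processing tokens left to right:
Push 12, Push 15
Pop 12 and 15, compute 12 + 15 = 27, push 27
Push 8
Pop 27 and 8, compute 27 * 8 = 216, push 216
Push 7
Pop 216 and 7, compute 216 * 7 = 1512, push 1512
Stack result: 1512

1512


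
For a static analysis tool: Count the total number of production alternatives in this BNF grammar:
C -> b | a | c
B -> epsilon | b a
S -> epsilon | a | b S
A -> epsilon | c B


Counting alternatives per rule:
  C: 3 alternative(s)
  B: 2 alternative(s)
  S: 3 alternative(s)
  A: 2 alternative(s)
Sum: 3 + 2 + 3 + 2 = 10

10


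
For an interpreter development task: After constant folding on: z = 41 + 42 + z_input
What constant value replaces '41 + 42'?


Identifying constant sub-expression:
  Original: z = 41 + 42 + z_input
  41 and 42 are both compile-time constants
  Evaluating: 41 + 42 = 83
  After folding: z = 83 + z_input

83


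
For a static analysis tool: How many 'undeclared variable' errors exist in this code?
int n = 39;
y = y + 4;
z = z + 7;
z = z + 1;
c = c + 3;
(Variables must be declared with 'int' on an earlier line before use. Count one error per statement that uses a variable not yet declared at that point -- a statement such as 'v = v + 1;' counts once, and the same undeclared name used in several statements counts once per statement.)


Scanning code line by line:
  Line 1: declare 'n' -> declared = ['n']
  Line 2: use 'y' -> ERROR (undeclared)
  Line 3: use 'z' -> ERROR (undeclared)
  Line 4: use 'z' -> ERROR (undeclared)
  Line 5: use 'c' -> ERROR (undeclared)
Total undeclared variable errors: 4

4


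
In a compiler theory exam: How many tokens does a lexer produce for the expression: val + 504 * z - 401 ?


Scanning 'val + 504 * z - 401'
Token 1: 'val' -> identifier
Token 2: '+' -> operator
Token 3: '504' -> integer_literal
Token 4: '*' -> operator
Token 5: 'z' -> identifier
Token 6: '-' -> operator
Token 7: '401' -> integer_literal
Total tokens: 7

7


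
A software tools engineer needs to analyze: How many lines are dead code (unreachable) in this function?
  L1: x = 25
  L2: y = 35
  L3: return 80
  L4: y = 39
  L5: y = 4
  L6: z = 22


Analyzing control flow:
  L1: reachable (before return)
  L2: reachable (before return)
  L3: reachable (return statement)
  L4: DEAD (after return at L3)
  L5: DEAD (after return at L3)
  L6: DEAD (after return at L3)
Return at L3, total lines = 6
Dead lines: L4 through L6
Count: 3

3
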